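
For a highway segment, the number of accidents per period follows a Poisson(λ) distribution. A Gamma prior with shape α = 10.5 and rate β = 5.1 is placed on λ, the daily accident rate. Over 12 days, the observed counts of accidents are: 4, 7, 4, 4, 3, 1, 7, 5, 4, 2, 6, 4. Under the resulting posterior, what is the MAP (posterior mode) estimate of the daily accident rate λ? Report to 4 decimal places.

3.5380

With a Gamma(shape α, rate β) prior, the Poisson likelihood is conjugate: the posterior is Gamma(α + ΣXᵢ, β + n).
Sum of counts S = 51 over n = 12 days.
Posterior: Gamma(α+S, β+n) = Gamma(10.5+51, 5.1+12) = Gamma(61.5, 17.1).
Mode of Gamma(α,β) for α≥1 is (α−1)/β = 60.5/17.1 = 3.5380.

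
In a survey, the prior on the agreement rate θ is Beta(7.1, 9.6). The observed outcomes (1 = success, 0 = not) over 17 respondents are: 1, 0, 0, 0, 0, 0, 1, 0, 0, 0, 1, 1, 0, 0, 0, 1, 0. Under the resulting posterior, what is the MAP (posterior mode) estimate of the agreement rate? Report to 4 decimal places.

The Beta prior is conjugate to a Binomial/Bernoulli likelihood; the update adds successes to α and failures to β.
Posterior: Beta(α+k, β+n−k) = Beta(7.1+5, 9.6+12) = Beta(12.1, 21.6).
Mode of Beta(a,b) for a,b>1 is (a−1)/(a+b−2) = 11.1/31.7 = 0.3502.

0.3502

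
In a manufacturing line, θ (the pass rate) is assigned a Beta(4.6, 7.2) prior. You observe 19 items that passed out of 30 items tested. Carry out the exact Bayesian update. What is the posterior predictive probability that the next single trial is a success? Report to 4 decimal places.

The Beta prior is conjugate to a Binomial/Bernoulli likelihood; the update adds successes to α and failures to β.
Posterior: Beta(α+k, β+n−k) = Beta(4.6+19, 7.2+11) = Beta(23.6, 18.2).
For a single future Bernoulli trial, P(success | data) = α/(α+β) = 0.5646.

0.5646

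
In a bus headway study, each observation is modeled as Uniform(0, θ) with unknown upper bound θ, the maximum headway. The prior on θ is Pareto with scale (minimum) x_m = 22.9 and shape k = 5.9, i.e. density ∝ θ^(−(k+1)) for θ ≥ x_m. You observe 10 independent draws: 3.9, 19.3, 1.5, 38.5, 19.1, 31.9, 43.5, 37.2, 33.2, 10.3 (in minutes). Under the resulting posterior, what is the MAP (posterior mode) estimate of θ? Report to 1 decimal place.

43.5

A Pareto(scale x_m, shape k) prior on the upper bound θ of Uniform(0, θ) is conjugate: posterior is Pareto(max(x_m, max xᵢ), k + n).
Sample maximum = 43.5; prior scale x_m = 22.9 → posterior scale = max = 43.5.
Posterior shape = 5.9 + 10 = 15.9.
The Pareto density is decreasing on [x_m, ∞), so the mode is x_m = 43.5.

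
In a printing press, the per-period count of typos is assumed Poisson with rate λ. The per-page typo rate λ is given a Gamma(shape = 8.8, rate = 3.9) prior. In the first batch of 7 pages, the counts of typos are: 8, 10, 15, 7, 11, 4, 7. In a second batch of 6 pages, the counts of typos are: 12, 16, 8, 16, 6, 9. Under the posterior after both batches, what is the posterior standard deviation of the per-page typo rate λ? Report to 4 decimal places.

With a Gamma(shape α, rate β) prior, the Poisson likelihood is conjugate: the posterior is Gamma(α + ΣXᵢ, β + n).
Batch 1: sum of counts S = 62 over n = 7 pages.
After batch 1: Gamma(α+S, β+n) = Gamma(8.8+62, 3.9+7) = Gamma(70.8, 10.9).
Batch 2: sum of counts S = 67 over n = 6 pages.
After batch 2: Gamma(α+S, β+n) = Gamma(70.8+67, 10.9+6) = Gamma(137.8, 16.9).
SD = √α/β = √137.8/16.9 = 0.6946.

0.6946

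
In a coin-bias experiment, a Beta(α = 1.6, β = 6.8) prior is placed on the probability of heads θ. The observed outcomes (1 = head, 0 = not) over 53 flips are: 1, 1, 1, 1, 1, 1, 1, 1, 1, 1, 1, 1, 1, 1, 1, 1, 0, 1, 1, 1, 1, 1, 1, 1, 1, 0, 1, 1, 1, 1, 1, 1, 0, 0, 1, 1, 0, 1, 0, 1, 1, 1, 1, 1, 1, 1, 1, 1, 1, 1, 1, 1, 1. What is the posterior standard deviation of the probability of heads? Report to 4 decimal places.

0.0514

The Beta prior is conjugate to a Binomial/Bernoulli likelihood; the update adds successes to α and failures to β.
Posterior: Beta(α+k, β+n−k) = Beta(1.6+47, 6.8+6) = Beta(48.6, 12.8).
Var = αβ/((α+β)²(α+β+1)) = 48.6·12.8/(61.4²·62.4) = 0.00264439; SD = √0.00264439 = 0.0514.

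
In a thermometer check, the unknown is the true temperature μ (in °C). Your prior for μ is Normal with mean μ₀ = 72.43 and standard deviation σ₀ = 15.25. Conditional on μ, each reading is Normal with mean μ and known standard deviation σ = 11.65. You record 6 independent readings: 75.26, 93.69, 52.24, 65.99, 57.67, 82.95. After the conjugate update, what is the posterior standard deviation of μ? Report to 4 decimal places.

4.5404

For Normal data with known variance σ², a Normal(μ₀, σ₀²) prior on μ is conjugate. Posterior precision = 1/σ₀² + n/σ²; posterior mean is the precision-weighted average of μ₀ and x̄.
σ₀² = 15.25² = 232.5625, σ² = 11.65² = 135.7225; σ² + n·σ₀² = 135.7225 + 6·232.5625 = 1531.0975.
Posterior precision = 1/σ₀² + n/σ² = 1/232.5625 + 6/135.7225 = (σ² + n·σ₀²)/(σ₀²σ²) = 1531.0975/(232.5625·135.7225); posterior variance σₙ² = σ₀²σ²/(σ² + n·σ₀²) = 232.5625·135.7225/1531.0975 = 20.615254.
Posterior SD = √σₙ² = √(232.5625·135.7225/1531.0975) = 4.5404.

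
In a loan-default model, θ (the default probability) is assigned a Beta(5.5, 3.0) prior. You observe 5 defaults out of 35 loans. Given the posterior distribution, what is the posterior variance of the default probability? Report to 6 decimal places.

The Beta prior is conjugate to a Binomial/Bernoulli likelihood; the update adds successes to α and failures to β.
Posterior: Beta(α+k, β+n−k) = Beta(5.5+5, 3.0+30) = Beta(10.5, 33.0).
Var = αβ/((α+β)²(α+β+1)) = 10.5·33.0/(43.5²·44.5) = 0.004115.

0.004115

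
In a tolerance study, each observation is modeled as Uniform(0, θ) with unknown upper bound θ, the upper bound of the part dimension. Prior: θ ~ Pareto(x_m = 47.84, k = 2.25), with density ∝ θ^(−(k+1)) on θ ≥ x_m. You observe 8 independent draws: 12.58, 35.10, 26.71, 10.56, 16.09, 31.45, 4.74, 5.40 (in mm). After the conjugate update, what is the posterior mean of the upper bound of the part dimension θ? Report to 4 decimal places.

A Pareto(scale x_m, shape k) prior on the upper bound θ of Uniform(0, θ) is conjugate: posterior is Pareto(max(x_m, max xᵢ), k + n).
Sample maximum = 35.10; prior scale x_m = 47.84 → posterior scale = max = 47.84.
Posterior shape = 2.25 + 8 = 10.25.
E[θ|data] = k·x_m/(k−1) = 10.25·47.84/9.25 = 53.0119.

53.0119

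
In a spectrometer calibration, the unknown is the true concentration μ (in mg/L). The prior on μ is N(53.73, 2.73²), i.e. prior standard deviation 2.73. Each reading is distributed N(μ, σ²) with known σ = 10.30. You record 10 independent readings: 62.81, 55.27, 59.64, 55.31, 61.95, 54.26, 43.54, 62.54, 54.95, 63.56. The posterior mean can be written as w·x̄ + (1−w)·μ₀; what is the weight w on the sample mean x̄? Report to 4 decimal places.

For Normal data with known variance σ², a Normal(μ₀, σ₀²) prior on μ is conjugate. Posterior precision = 1/σ₀² + n/σ²; posterior mean is the precision-weighted average of μ₀ and x̄.
σ₀² = 2.73² = 7.4529, σ² = 10.30² = 106.09. Prior precision 1/σ₀² = 1/7.4529; data precision n/σ² = 10/106.09.
w = (n/σ²)/(1/σ₀² + n/σ²) = n·σ₀²/(σ² + n·σ₀²) = 10·7.4529/(106.09 + 10·7.4529) = 74.529/180.619 = 0.4126.

0.4126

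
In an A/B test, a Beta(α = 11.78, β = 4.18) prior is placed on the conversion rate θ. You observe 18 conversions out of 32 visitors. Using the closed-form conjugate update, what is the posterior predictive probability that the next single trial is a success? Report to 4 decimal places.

0.6209

The Beta prior is conjugate to a Binomial/Bernoulli likelihood; the update adds successes to α and failures to β.
Posterior: Beta(α+k, β+n−k) = Beta(11.78+18, 4.18+14) = Beta(29.78, 18.18).
For a single future Bernoulli trial, P(success | data) = α/(α+β) = 0.6209.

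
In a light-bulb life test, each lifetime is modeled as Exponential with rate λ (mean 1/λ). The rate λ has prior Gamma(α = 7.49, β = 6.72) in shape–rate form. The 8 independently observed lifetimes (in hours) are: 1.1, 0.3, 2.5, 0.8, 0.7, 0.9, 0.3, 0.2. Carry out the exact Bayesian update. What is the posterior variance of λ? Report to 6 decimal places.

With a Gamma(shape α, rate β) prior on the exponential rate λ, the posterior after n observations with total T = Σxᵢ is Gamma(α+n, β+T).
Sum of observations T = 6.8 hours; n = 8.
Posterior: Gamma(7.49+8, 6.72+6.8) = Gamma(15.49, 13.52).
Var = α/β² = 0.084742.

0.084742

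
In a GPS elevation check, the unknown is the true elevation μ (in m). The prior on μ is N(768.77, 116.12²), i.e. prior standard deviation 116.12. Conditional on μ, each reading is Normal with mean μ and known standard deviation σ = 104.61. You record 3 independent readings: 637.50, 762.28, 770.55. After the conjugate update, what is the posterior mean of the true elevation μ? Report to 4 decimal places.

For Normal data with known variance σ², a Normal(μ₀, σ₀²) prior on μ is conjugate. Posterior precision = 1/σ₀² + n/σ²; posterior mean is the precision-weighted average of μ₀ and x̄.
Σxᵢ = 637.50 + 762.28 + 770.55 = 2170.33, so n·x̄ = 2170.33.
σ₀² = 116.12² = 13483.8544, σ² = 104.61² = 10943.2521; σ² + n·σ₀² = 10943.2521 + 3·13483.8544 = 51394.8153.
Posterior mean = (μ₀/σ₀² + n·x̄/σ²)/(1/σ₀² + n/σ²) = (σ²·μ₀ + σ₀²·n·x̄)/(σ² + n·σ₀²) = (10943.2521·768.77 + 13483.8544·2170.33)/51394.8153 = 37677257.636869/51394.8153 = 733.0945.

733.0945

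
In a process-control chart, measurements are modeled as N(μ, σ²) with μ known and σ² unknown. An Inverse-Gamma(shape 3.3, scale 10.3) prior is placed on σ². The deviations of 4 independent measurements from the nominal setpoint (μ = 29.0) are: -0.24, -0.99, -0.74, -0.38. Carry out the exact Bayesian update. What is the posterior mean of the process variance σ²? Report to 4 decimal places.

2.5965

With known mean μ and an Inverse-Gamma(α, β) prior on σ², the Normal likelihood is conjugate: posterior is Inv-Gamma(α + n/2, β + Σ(xᵢ−μ)²/2).
Σ(xᵢ−μ)² = (-0.24)² + (-0.99)² + (-0.74)² + (-0.38)² = 1.7297.
Posterior: Inv-Gamma(3.3 + 4/2, 10.3 + 1.7297/2) = Inv-Gamma(5.30, 11.16485).
E[σ²|data] = β/(α−1) = 11.16485/4.30 = 2.5965.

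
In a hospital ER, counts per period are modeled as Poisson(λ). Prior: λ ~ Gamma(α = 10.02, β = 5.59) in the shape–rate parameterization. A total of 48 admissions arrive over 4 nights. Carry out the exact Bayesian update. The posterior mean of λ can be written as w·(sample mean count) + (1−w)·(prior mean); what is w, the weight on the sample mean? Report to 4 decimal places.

With a Gamma(shape α, rate β) prior, the Poisson likelihood is conjugate: the posterior is Gamma(α + ΣXᵢ, β + n).
Posterior mean = (α₀+S)/(β₀+n) = [n/(β₀+n)]·(S/n) + [β₀/(β₀+n)]·(α₀/β₀), so only n and β₀ enter the weight.
Weight on data w = n/(β₀+n) = 4/(5.59+4) = 4/9.59 = 0.4171.

0.4171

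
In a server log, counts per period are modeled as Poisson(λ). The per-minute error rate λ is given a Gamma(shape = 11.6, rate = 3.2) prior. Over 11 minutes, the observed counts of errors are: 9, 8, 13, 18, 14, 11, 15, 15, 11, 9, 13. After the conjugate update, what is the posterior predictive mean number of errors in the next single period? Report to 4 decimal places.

10.3944

With a Gamma(shape α, rate β) prior, the Poisson likelihood is conjugate: the posterior is Gamma(α + ΣXᵢ, β + n).
Sum of counts S = 136 over n = 11 minutes.
Posterior: Gamma(α+S, β+n) = Gamma(11.6+136, 3.2+11) = Gamma(147.6, 14.2).
The predictive distribution for one future period is NegBinom with mean α/β = 10.3944.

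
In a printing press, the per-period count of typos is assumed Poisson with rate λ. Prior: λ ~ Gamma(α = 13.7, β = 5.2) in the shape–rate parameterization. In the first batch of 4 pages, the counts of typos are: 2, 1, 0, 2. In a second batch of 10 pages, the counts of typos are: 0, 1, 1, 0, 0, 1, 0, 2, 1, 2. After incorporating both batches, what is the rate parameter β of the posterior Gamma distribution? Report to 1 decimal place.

With a Gamma(shape α, rate β) prior, the Poisson likelihood is conjugate: the posterior is Gamma(α + ΣXᵢ, β + n).
Batch 1: sum of counts S = 5 over n = 4 pages.
After batch 1: Gamma(α+S, β+n) = Gamma(13.7+5, 5.2+4) = Gamma(18.7, 9.2).
Batch 2: sum of counts S = 8 over n = 10 pages.
After batch 2: Gamma(α+S, β+n) = Gamma(18.7+8, 9.2+10) = Gamma(26.7, 19.2).
Posterior β = 19.2.

19.2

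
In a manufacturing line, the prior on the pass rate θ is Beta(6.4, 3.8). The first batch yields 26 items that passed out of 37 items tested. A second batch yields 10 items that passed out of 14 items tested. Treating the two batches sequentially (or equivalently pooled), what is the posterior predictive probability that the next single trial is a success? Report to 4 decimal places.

The Beta prior is conjugate to a Binomial/Bernoulli likelihood; the update adds successes to α and failures to β.
After batch 1: Beta(6.4+26, 3.8+11) = Beta(32.4, 14.8).
After batch 2: Beta(32.4+10, 14.8+4) = Beta(42.4, 18.8).
For a single future Bernoulli trial, P(success | data) = α/(α+β) = 0.6928.

0.6928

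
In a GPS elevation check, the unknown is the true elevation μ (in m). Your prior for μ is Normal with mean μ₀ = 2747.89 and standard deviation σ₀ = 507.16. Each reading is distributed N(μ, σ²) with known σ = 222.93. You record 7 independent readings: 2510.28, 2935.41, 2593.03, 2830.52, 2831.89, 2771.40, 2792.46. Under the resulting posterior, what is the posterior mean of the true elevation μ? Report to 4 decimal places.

2752.0272

For Normal data with known variance σ², a Normal(μ₀, σ₀²) prior on μ is conjugate. Posterior precision = 1/σ₀² + n/σ²; posterior mean is the precision-weighted average of μ₀ and x̄.
Σxᵢ = 2510.28 + 2935.41 + 2593.03 + 2830.52 + 2831.89 + 2771.40 + 2792.46 = 19264.99, so n·x̄ = 19264.99.
σ₀² = 507.16² = 257211.2656, σ² = 222.93² = 49697.7849; σ² + n·σ₀² = 49697.7849 + 7·257211.2656 = 1850176.6441.
Posterior mean = (μ₀/σ₀² + n·x̄/σ²)/(1/σ₀² + n/σ²) = (σ²·μ₀ + σ₀²·n·x̄)/(σ² + n·σ₀²) = (49697.7849·2747.89 + 257211.2656·19264.99)/1850176.6441 = 5091736505.820205/1850176.6441 = 2752.0272.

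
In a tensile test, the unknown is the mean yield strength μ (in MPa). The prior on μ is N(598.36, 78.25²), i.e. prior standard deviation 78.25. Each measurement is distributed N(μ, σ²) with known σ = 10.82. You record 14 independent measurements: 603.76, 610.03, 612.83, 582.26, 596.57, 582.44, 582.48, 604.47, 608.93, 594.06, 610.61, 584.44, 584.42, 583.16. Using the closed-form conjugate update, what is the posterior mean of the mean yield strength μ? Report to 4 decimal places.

595.7507

For Normal data with known variance σ², a Normal(μ₀, σ₀²) prior on μ is conjugate. Posterior precision = 1/σ₀² + n/σ²; posterior mean is the precision-weighted average of μ₀ and x̄.
Σxᵢ = 603.76 + 610.03 + 612.83 + 582.26 + 596.57 + 582.44 + 582.48 + 604.47 + 608.93 + 594.06 + 610.61 + 584.44 + 584.42 + 583.16 = 8340.46, so n·x̄ = 8340.46.
σ₀² = 78.25² = 6123.0625, σ² = 10.82² = 117.0724; σ² + n·σ₀² = 117.0724 + 14·6123.0625 = 85839.9474.
Posterior mean = (μ₀/σ₀² + n·x̄/σ²)/(1/σ₀² + n/σ²) = (σ²·μ₀ + σ₀²·n·x̄)/(σ² + n·σ₀²) = (117.0724·598.36 + 6123.0625·8340.46)/85839.9474 = 51139209.300014/85839.9474 = 595.7507.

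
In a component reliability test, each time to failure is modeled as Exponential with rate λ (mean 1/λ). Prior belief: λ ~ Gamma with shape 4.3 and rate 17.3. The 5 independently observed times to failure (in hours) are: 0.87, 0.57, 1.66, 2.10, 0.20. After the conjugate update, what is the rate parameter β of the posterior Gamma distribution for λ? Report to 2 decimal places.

With a Gamma(shape α, rate β) prior on the exponential rate λ, the posterior after n observations with total T = Σxᵢ is Gamma(α+n, β+T).
Sum of observations T = 5.40 hours; n = 5.
Posterior: Gamma(4.3+5, 17.3+5.40) = Gamma(9.3, 22.70).
Posterior β = 22.70.

22.70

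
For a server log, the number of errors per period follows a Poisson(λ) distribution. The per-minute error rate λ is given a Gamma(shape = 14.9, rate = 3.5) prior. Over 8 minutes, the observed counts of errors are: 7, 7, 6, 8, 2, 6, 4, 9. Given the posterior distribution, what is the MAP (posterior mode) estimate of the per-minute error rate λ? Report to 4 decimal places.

5.4696

With a Gamma(shape α, rate β) prior, the Poisson likelihood is conjugate: the posterior is Gamma(α + ΣXᵢ, β + n).
Sum of counts S = 49 over n = 8 minutes.
Posterior: Gamma(α+S, β+n) = Gamma(14.9+49, 3.5+8) = Gamma(63.9, 11.5).
Mode of Gamma(α,β) for α≥1 is (α−1)/β = 62.9/11.5 = 5.4696.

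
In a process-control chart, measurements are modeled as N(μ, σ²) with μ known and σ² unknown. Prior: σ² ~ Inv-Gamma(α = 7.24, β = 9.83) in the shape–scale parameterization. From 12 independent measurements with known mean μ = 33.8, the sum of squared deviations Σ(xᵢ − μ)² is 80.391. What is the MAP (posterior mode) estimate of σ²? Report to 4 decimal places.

3.5130

With known mean μ and an Inverse-Gamma(α, β) prior on σ², the Normal likelihood is conjugate: posterior is Inv-Gamma(α + n/2, β + Σ(xᵢ−μ)²/2).
Posterior: Inv-Gamma(7.24 + 12/2, 9.83 + 80.391/2) = Inv-Gamma(13.24, 50.0255).
Mode = β/(α+1) = 50.0255/14.24 = 3.5130.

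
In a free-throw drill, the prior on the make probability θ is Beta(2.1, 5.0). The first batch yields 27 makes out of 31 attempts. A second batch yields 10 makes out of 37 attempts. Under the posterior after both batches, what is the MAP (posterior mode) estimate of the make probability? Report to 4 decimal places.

The Beta prior is conjugate to a Binomial/Bernoulli likelihood; the update adds successes to α and failures to β.
After batch 1: Beta(2.1+27, 5.0+4) = Beta(29.1, 9.0).
After batch 2: Beta(29.1+10, 9.0+27) = Beta(39.1, 36.0).
Mode of Beta(a,b) for a,b>1 is (a−1)/(a+b−2) = 38.1/73.1 = 0.5212.

0.5212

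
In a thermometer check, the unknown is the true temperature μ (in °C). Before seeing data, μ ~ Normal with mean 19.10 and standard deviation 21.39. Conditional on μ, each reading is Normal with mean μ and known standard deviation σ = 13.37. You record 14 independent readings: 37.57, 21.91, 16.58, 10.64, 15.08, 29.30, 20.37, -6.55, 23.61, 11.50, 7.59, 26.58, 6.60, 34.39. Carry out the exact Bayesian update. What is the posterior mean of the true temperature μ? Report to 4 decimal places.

18.2501

For Normal data with known variance σ², a Normal(μ₀, σ₀²) prior on μ is conjugate. Posterior precision = 1/σ₀² + n/σ²; posterior mean is the precision-weighted average of μ₀ and x̄.
Σxᵢ = 37.57 + 21.91 + 16.58 + 10.64 + 15.08 + 29.30 + 20.37 + (-6.55) + 23.61 + 11.50 + 7.59 + 26.58 + 6.60 + 34.39 = 255.17, so n·x̄ = 255.17.
σ₀² = 21.39² = 457.5321, σ² = 13.37² = 178.7569; σ² + n·σ₀² = 178.7569 + 14·457.5321 = 6584.2063.
Posterior mean = (μ₀/σ₀² + n·x̄/σ²)/(1/σ₀² + n/σ²) = (σ²·μ₀ + σ₀²·n·x̄)/(σ² + n·σ₀²) = (178.7569·19.10 + 457.5321·255.17)/6584.2063 = 120162.722747/6584.2063 = 18.2501.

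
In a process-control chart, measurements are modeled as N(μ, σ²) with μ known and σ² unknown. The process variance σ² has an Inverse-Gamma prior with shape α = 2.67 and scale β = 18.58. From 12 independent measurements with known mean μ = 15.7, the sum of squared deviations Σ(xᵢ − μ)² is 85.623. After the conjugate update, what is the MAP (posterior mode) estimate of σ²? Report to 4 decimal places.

With known mean μ and an Inverse-Gamma(α, β) prior on σ², the Normal likelihood is conjugate: posterior is Inv-Gamma(α + n/2, β + Σ(xᵢ−μ)²/2).
Posterior: Inv-Gamma(2.67 + 12/2, 18.58 + 85.623/2) = Inv-Gamma(8.67, 61.3915).
Mode = β/(α+1) = 61.3915/9.67 = 6.3487.

6.3487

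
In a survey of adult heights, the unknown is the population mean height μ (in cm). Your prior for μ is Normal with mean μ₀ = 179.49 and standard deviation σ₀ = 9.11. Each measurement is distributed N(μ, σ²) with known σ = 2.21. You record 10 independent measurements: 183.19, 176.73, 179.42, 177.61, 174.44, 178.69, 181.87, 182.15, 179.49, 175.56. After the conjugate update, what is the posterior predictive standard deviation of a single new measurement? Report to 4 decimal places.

For Normal data with known variance σ², a Normal(μ₀, σ₀²) prior on μ is conjugate. Posterior precision = 1/σ₀² + n/σ²; posterior mean is the precision-weighted average of μ₀ and x̄.
σ₀² = 9.11² = 82.9921, σ² = 2.21² = 4.8841; σ² + n·σ₀² = 4.8841 + 10·82.9921 = 834.8051.
Posterior precision = 1/σ₀² + n/σ² = 1/82.9921 + 10/4.8841 = (σ² + n·σ₀²)/(σ₀²σ²) = 834.8051/(82.9921·4.8841); posterior variance σₙ² = σ₀²σ²/(σ² + n·σ₀²) = 82.9921·4.8841/834.8051 = 0.485553.
Predictive variance for one new observation = σₙ² + σ² = 82.9921·4.8841/834.8051 + 4.8841 = σ²·(σ₀² + 834.8051)/834.8051 = 4.8841·917.7972/834.8051 = 5.369653; SD = √(4.8841·917.7972/834.8051) = 2.3173.

2.3173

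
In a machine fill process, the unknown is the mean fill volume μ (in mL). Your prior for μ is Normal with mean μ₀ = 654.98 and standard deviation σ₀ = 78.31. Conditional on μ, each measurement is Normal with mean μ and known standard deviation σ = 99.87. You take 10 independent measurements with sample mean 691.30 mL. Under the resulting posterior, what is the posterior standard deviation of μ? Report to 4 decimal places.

29.2895

For Normal data with known variance σ², a Normal(μ₀, σ₀²) prior on μ is conjugate. Posterior precision = 1/σ₀² + n/σ²; posterior mean is the precision-weighted average of μ₀ and x̄.
σ₀² = 78.31² = 6132.4561, σ² = 99.87² = 9974.0169; σ² + n·σ₀² = 9974.0169 + 10·6132.4561 = 71298.5779.
Posterior precision = 1/σ₀² + n/σ² = 1/6132.4561 + 10/9974.0169 = (σ² + n·σ₀²)/(σ₀²σ²) = 71298.5779/(6132.4561·9974.0169); posterior variance σₙ² = σ₀²σ²/(σ² + n·σ₀²) = 6132.4561·9974.0169/71298.5779 = 857.874345.
Posterior SD = √σₙ² = √(6132.4561·9974.0169/71298.5779) = 29.2895.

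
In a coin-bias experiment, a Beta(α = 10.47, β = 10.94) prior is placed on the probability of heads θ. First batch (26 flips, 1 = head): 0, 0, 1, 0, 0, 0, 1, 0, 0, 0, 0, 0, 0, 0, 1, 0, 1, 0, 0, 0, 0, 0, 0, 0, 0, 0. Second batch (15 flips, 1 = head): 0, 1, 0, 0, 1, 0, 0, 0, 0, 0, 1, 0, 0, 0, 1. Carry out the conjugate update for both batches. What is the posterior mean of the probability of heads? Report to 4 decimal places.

The Beta prior is conjugate to a Binomial/Bernoulli likelihood; the update adds successes to α and failures to β.
After batch 1: Beta(10.47+4, 10.94+22) = Beta(14.47, 32.94).
After batch 2: Beta(14.47+4, 32.94+11) = Beta(18.47, 43.94).
Posterior mean = α/(α+β) = 18.47/62.41 = 0.2959.

0.2959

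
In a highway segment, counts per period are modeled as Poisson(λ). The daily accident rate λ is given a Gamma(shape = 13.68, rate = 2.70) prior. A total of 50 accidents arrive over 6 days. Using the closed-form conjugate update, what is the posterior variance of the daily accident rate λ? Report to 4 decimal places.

With a Gamma(shape α, rate β) prior, the Poisson likelihood is conjugate: the posterior is Gamma(α + ΣXᵢ, β + n).
Posterior: Gamma(α+S, β+n) = Gamma(13.68+50, 2.70+6) = Gamma(63.68, 8.70).
Var = α/β² = 63.68/8.70² = 0.8413.

0.8413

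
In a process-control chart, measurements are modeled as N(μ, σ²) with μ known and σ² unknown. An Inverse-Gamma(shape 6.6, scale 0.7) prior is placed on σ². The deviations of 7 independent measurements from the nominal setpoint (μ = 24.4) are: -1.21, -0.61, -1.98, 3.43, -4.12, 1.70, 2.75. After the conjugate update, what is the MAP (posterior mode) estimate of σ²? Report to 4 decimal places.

2.0878

With known mean μ and an Inverse-Gamma(α, β) prior on σ², the Normal likelihood is conjugate: posterior is Inv-Gamma(α + n/2, β + Σ(xᵢ−μ)²/2).
Σ(xᵢ−μ)² = (-1.21)² + (-0.61)² + (-1.98)² + (3.43)² + (-4.12)² + (1.70)² + (2.75)² = 44.9484.
Posterior: Inv-Gamma(6.6 + 7/2, 0.7 + 44.9484/2) = Inv-Gamma(10.10, 23.17420).
Mode = β/(α+1) = 23.17420/11.10 = 2.0878.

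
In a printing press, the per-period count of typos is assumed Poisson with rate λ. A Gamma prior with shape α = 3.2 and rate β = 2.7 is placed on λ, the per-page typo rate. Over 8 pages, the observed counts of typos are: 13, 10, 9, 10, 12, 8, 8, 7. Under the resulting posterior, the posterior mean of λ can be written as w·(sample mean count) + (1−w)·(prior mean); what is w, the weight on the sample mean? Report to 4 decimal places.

With a Gamma(shape α, rate β) prior, the Poisson likelihood is conjugate: the posterior is Gamma(α + ΣXᵢ, β + n).
Posterior mean = (α₀+S)/(β₀+n) = [n/(β₀+n)]·(S/n) + [β₀/(β₀+n)]·(α₀/β₀), so only n and β₀ enter the weight.
Weight on data w = n/(β₀+n) = 8/(2.7+8) = 8/10.7 = 0.7477.

0.7477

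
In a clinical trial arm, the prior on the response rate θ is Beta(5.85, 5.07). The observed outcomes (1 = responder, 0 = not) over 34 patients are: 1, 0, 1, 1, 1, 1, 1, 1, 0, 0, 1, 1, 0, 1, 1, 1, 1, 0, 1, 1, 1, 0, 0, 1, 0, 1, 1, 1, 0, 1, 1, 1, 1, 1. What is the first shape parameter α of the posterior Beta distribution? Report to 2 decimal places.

30.85

The Beta prior is conjugate to a Binomial/Bernoulli likelihood; the update adds successes to α and failures to β.
Posterior: Beta(α+k, β+n−k) = Beta(5.85+25, 5.07+9) = Beta(30.85, 14.07).
Posterior α = 30.85.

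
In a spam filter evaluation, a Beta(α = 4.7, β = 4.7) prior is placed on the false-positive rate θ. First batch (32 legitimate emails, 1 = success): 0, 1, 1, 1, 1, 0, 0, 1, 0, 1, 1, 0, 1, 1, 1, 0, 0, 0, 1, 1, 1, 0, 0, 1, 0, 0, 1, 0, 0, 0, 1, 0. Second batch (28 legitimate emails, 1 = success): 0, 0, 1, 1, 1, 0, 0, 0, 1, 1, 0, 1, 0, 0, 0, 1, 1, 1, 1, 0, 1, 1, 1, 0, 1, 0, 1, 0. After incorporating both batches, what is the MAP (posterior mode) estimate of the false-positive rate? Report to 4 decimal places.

The Beta prior is conjugate to a Binomial/Bernoulli likelihood; the update adds successes to α and failures to β.
After batch 1: Beta(4.7+16, 4.7+16) = Beta(20.7, 20.7).
After batch 2: Beta(20.7+15, 20.7+13) = Beta(35.7, 33.7).
Mode of Beta(a,b) for a,b>1 is (a−1)/(a+b−2) = 34.7/67.4 = 0.5148.

0.5148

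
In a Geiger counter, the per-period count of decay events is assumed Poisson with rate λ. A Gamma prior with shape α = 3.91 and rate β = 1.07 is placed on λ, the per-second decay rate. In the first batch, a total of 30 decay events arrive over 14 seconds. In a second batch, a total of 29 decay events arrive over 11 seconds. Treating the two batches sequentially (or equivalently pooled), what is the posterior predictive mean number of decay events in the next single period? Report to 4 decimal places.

2.4131

With a Gamma(shape α, rate β) prior, the Poisson likelihood is conjugate: the posterior is Gamma(α + ΣXᵢ, β + n).
After batch 1: Gamma(α+S, β+n) = Gamma(3.91+30, 1.07+14) = Gamma(33.91, 15.07).
After batch 2: Gamma(α+S, β+n) = Gamma(33.91+29, 15.07+11) = Gamma(62.91, 26.07).
The predictive distribution for one future period is NegBinom with mean α/β = 2.4131.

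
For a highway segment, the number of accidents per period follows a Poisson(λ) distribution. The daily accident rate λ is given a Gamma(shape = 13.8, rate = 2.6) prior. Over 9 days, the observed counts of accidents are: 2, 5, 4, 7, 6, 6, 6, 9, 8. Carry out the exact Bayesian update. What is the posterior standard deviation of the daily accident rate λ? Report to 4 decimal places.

0.7046

With a Gamma(shape α, rate β) prior, the Poisson likelihood is conjugate: the posterior is Gamma(α + ΣXᵢ, β + n).
Sum of counts S = 53 over n = 9 days.
Posterior: Gamma(α+S, β+n) = Gamma(13.8+53, 2.6+9) = Gamma(66.8, 11.6).
SD = √α/β = √66.8/11.6 = 0.7046.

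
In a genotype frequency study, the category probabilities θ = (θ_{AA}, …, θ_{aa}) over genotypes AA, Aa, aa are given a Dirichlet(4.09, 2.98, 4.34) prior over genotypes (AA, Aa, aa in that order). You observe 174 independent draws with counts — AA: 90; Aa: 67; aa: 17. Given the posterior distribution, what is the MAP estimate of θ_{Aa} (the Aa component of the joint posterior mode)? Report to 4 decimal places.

The Dirichlet prior is conjugate to the Multinomial likelihood: each posterior αⱼ = prior αⱼ + observed count nⱼ.
Posterior concentration: (94.09, 69.98, 21.34), total = 185.41.
Joint mode component: (α_{Aa}−1)/(Σα−K) = 68.98/182.41 = 0.3782.

0.3782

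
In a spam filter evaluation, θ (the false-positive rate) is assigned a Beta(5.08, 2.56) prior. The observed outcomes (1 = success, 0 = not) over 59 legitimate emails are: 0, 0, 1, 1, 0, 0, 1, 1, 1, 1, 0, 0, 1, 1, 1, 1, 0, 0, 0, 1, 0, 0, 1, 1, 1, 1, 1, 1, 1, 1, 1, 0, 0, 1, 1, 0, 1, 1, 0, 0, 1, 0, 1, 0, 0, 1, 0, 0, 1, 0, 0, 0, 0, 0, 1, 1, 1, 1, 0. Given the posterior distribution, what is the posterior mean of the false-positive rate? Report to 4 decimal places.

0.5564

The Beta prior is conjugate to a Binomial/Bernoulli likelihood; the update adds successes to α and failures to β.
Posterior: Beta(α+k, β+n−k) = Beta(5.08+32, 2.56+27) = Beta(37.08, 29.56).
Posterior mean = α/(α+β) = 37.08/66.64 = 0.5564.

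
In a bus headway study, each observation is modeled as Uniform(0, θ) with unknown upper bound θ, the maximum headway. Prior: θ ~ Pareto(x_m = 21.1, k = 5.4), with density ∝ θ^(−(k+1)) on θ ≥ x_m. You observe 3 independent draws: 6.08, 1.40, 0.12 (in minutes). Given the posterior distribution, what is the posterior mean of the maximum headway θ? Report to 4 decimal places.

23.9514

A Pareto(scale x_m, shape k) prior on the upper bound θ of Uniform(0, θ) is conjugate: posterior is Pareto(max(x_m, max xᵢ), k + n).
Sample maximum = 6.08; prior scale x_m = 21.1 → posterior scale = max = 21.10.
Posterior shape = 5.4 + 3 = 8.4.
E[θ|data] = k·x_m/(k−1) = 8.4·21.10/7.4 = 23.9514.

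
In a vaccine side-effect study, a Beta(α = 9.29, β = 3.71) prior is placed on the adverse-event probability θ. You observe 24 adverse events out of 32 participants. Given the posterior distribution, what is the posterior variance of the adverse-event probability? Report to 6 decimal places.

0.004185

The Beta prior is conjugate to a Binomial/Bernoulli likelihood; the update adds successes to α and failures to β.
Posterior: Beta(α+k, β+n−k) = Beta(9.29+24, 3.71+8) = Beta(33.29, 11.71).
Var = αβ/((α+β)²(α+β+1)) = 33.29·11.71/(45.00²·46.00) = 0.004185.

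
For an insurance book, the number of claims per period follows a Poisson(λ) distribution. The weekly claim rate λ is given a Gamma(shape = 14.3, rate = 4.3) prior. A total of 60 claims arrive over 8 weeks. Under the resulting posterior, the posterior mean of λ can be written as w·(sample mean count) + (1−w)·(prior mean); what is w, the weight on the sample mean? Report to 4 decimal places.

With a Gamma(shape α, rate β) prior, the Poisson likelihood is conjugate: the posterior is Gamma(α + ΣXᵢ, β + n).
Posterior mean = (α₀+S)/(β₀+n) = [n/(β₀+n)]·(S/n) + [β₀/(β₀+n)]·(α₀/β₀), so only n and β₀ enter the weight.
Weight on data w = n/(β₀+n) = 8/(4.3+8) = 8/12.3 = 0.6504.

0.6504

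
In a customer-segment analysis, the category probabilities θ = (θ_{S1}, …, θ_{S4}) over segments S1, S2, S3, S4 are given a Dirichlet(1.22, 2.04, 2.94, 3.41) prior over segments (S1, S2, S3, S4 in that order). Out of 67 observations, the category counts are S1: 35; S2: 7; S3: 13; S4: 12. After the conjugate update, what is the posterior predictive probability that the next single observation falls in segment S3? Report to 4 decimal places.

0.2081

The Dirichlet prior is conjugate to the Multinomial likelihood: each posterior αⱼ = prior αⱼ + observed count nⱼ.
Posterior concentration: (36.22, 9.04, 15.94, 15.41), total = 76.61.
P(next = S3 | data) = α_{S3}/Σα = 0.2081.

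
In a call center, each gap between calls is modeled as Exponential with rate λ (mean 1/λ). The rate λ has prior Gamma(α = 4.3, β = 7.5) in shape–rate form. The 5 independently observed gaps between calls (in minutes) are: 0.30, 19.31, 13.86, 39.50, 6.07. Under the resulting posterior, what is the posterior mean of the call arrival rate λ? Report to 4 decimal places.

With a Gamma(shape α, rate β) prior on the exponential rate λ, the posterior after n observations with total T = Σxᵢ is Gamma(α+n, β+T).
Sum of observations T = 79.04 minutes; n = 5.
Posterior: Gamma(4.3+5, 7.5+79.04) = Gamma(9.3, 86.54).
Posterior mean of λ = α/β = 9.3/86.54 = 0.1075.

0.1075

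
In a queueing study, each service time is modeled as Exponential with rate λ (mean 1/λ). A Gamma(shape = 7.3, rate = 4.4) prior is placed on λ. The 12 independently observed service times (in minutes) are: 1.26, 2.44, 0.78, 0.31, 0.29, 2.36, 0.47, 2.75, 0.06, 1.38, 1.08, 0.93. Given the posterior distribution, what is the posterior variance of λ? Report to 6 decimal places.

0.056331

With a Gamma(shape α, rate β) prior on the exponential rate λ, the posterior after n observations with total T = Σxᵢ is Gamma(α+n, β+T).
Sum of observations T = 14.11 minutes; n = 12.
Posterior: Gamma(7.3+12, 4.4+14.11) = Gamma(19.3, 18.51).
Var = α/β² = 0.056331.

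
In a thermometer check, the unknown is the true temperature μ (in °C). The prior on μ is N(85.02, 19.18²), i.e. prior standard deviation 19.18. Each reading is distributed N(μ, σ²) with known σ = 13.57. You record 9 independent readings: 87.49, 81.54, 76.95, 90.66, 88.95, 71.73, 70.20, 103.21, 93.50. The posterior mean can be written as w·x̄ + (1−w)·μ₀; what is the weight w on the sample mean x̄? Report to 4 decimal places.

For Normal data with known variance σ², a Normal(μ₀, σ₀²) prior on μ is conjugate. Posterior precision = 1/σ₀² + n/σ²; posterior mean is the precision-weighted average of μ₀ and x̄.
σ₀² = 19.18² = 367.8724, σ² = 13.57² = 184.1449. Prior precision 1/σ₀² = 1/367.8724; data precision n/σ² = 9/184.1449.
w = (n/σ²)/(1/σ₀² + n/σ²) = n·σ₀²/(σ² + n·σ₀²) = 9·367.8724/(184.1449 + 9·367.8724) = 3310.8516/3494.9965 = 0.9473.

0.9473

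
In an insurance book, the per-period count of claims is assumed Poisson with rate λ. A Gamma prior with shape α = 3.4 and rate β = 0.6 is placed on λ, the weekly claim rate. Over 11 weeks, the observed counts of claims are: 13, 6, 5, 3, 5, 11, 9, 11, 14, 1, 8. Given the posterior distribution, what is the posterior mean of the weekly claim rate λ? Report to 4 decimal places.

With a Gamma(shape α, rate β) prior, the Poisson likelihood is conjugate: the posterior is Gamma(α + ΣXᵢ, β + n).
Sum of counts S = 86 over n = 11 weeks.
Posterior: Gamma(α+S, β+n) = Gamma(3.4+86, 0.6+11) = Gamma(89.4, 11.6).
Posterior mean = α/β = 89.4/11.6 = 7.7069.

7.7069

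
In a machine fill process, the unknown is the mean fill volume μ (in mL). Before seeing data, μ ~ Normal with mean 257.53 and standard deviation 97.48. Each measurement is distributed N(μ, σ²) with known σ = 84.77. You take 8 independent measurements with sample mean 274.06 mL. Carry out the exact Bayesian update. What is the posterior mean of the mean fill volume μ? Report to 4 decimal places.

For Normal data with known variance σ², a Normal(μ₀, σ₀²) prior on μ is conjugate. Posterior precision = 1/σ₀² + n/σ²; posterior mean is the precision-weighted average of μ₀ and x̄.
n·x̄ = 8·274.06 = 2192.48.
σ₀² = 97.48² = 9502.3504, σ² = 84.77² = 7185.9529; σ² + n·σ₀² = 7185.9529 + 8·9502.3504 = 83204.7561.
Posterior mean = (μ₀/σ₀² + n·x̄/σ²)/(1/σ₀² + n/σ²) = (σ²·μ₀ + σ₀²·n·x̄)/(σ² + n·σ₀²) = (7185.9529·257.53 + 9502.3504·2192.48)/83204.7561 = 22684311.655329/83204.7561 = 272.6324.

272.6324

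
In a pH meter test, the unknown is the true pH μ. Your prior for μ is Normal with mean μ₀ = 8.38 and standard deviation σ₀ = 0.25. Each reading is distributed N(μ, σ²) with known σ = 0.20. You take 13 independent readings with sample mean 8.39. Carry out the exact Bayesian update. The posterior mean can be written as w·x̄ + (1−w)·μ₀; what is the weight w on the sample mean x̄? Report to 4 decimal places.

For Normal data with known variance σ², a Normal(μ₀, σ₀²) prior on μ is conjugate. Posterior precision = 1/σ₀² + n/σ²; posterior mean is the precision-weighted average of μ₀ and x̄.
σ₀² = 0.25² = 0.0625, σ² = 0.20² = 0.04. Prior precision 1/σ₀² = 1/0.0625; data precision n/σ² = 13/0.04.
w = (n/σ²)/(1/σ₀² + n/σ²) = n·σ₀²/(σ² + n·σ₀²) = 13·0.0625/(0.04 + 13·0.0625) = 0.8125/0.8525 = 0.9531.

0.9531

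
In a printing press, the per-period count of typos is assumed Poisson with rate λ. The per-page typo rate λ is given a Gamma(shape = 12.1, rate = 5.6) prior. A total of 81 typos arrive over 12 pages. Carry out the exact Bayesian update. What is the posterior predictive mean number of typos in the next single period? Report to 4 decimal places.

With a Gamma(shape α, rate β) prior, the Poisson likelihood is conjugate: the posterior is Gamma(α + ΣXᵢ, β + n).
Posterior: Gamma(α+S, β+n) = Gamma(12.1+81, 5.6+12) = Gamma(93.1, 17.6).
The predictive distribution for one future period is NegBinom with mean α/β = 5.2898.

5.2898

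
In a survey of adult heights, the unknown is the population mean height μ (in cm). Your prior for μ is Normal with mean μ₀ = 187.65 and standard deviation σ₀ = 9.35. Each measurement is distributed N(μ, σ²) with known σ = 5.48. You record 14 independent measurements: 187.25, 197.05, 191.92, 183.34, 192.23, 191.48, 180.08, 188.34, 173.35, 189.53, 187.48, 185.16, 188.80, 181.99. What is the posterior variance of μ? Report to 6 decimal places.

2.093658

For Normal data with known variance σ², a Normal(μ₀, σ₀²) prior on μ is conjugate. Posterior precision = 1/σ₀² + n/σ²; posterior mean is the precision-weighted average of μ₀ and x̄.
σ₀² = 9.35² = 87.4225, σ² = 5.48² = 30.0304; σ² + n·σ₀² = 30.0304 + 14·87.4225 = 1253.9454.
Posterior precision = 1/σ₀² + n/σ² = 1/87.4225 + 14/30.0304 = (σ² + n·σ₀²)/(σ₀²σ²) = 1253.9454/(87.4225·30.0304); posterior variance σₙ² = σ₀²σ²/(σ² + n·σ₀²) = 87.4225·30.0304/1253.9454 = 2.093658.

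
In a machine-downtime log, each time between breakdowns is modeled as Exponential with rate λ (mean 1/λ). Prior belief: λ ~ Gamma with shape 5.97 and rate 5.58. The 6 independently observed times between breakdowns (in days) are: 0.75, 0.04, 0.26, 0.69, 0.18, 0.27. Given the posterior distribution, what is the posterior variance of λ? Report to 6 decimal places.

With a Gamma(shape α, rate β) prior on the exponential rate λ, the posterior after n observations with total T = Σxᵢ is Gamma(α+n, β+T).
Sum of observations T = 2.19 days; n = 6.
Posterior: Gamma(5.97+6, 5.58+2.19) = Gamma(11.97, 7.77).
Var = α/β² = 0.198268.

0.198268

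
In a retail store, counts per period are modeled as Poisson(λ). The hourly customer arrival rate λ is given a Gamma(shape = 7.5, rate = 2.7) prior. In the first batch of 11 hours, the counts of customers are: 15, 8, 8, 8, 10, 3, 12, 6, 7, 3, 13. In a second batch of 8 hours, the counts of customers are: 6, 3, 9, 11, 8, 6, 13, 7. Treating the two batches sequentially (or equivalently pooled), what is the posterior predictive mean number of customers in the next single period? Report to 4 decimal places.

7.5346

With a Gamma(shape α, rate β) prior, the Poisson likelihood is conjugate: the posterior is Gamma(α + ΣXᵢ, β + n).
Batch 1: sum of counts S = 93 over n = 11 hours.
After batch 1: Gamma(α+S, β+n) = Gamma(7.5+93, 2.7+11) = Gamma(100.5, 13.7).
Batch 2: sum of counts S = 63 over n = 8 hours.
After batch 2: Gamma(α+S, β+n) = Gamma(100.5+63, 13.7+8) = Gamma(163.5, 21.7).
The predictive distribution for one future period is NegBinom with mean α/β = 7.5346.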